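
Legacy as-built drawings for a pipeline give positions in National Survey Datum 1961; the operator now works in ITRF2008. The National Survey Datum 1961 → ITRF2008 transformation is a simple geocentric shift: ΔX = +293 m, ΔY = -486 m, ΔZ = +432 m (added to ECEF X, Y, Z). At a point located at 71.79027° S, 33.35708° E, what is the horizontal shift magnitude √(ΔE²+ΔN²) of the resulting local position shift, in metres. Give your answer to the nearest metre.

At φ = -71.79027°, λ = 33.35708°: sin φ = -0.949919, cos φ = 0.312496, sin λ = 0.549855, cos λ = 0.835260.
ΔE = −sin λ·ΔX + cos λ·ΔY = −(0.549855)·(293) + (0.835260)·(-486) = -567.04 m.
ΔN = −sin φ cos λ·ΔX − sin φ sin λ·ΔY + cos φ·ΔZ = −(-0.949919)(0.835260)(293) − (-0.949919)(0.549855)(-486) + (0.312496)(432) = 113.63 m.
Horizontal magnitude = √(ΔE² + ΔN²) = √((-567.04)² + 113.63²) = 578.32 m.

578 m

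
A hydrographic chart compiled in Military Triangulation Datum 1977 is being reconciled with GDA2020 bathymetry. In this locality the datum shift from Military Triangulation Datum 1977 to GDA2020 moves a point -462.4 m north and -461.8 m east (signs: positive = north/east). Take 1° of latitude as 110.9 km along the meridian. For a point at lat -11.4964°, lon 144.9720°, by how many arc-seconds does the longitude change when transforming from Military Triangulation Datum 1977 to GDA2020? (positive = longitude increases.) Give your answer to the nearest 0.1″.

At latitude -11.4964°, cos φ = 0.979937.
1° of longitude at this latitude = 110.9 × cos φ = 108.68 km, so Δλ = -461.8 / 108675.0 = -0.0042494° = -15.298″.

Δλ = -15.3″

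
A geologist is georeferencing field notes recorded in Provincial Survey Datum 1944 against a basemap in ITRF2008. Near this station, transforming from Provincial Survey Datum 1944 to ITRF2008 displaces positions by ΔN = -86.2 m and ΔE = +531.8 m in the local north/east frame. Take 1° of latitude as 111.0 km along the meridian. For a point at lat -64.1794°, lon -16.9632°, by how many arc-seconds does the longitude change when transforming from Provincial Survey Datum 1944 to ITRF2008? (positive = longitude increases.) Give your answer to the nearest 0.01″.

At latitude -64.1794°, cos φ = 0.435555.
1° of longitude at this latitude = 111.0 × cos φ = 48.35 km, so Δλ = 531.8 / 48346.6 = 0.0109997° = 39.599″.

Δλ = 39.60″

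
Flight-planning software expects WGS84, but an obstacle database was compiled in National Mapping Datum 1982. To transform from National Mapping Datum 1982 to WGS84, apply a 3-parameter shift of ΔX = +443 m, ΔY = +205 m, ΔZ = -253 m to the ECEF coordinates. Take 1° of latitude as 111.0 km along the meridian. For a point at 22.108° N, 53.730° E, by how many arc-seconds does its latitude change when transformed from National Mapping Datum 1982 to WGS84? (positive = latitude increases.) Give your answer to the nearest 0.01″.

sin φ = 0.376354, cos φ = 0.926476, sin λ = 0.806238, cos λ = 0.591591.
North component: ΔN = −sin φ cos λ·ΔX − sin φ sin λ·ΔY + cos φ·ΔZ = −(0.376354)(0.591591)(443) − (0.376354)(0.806238)(205) + (0.926476)(-253) = -395.23 m.
1° of latitude spans 111000 m, so Δφ = -395.23 / 111000 × 3600 = -12.818″.

Δφ = -12.82″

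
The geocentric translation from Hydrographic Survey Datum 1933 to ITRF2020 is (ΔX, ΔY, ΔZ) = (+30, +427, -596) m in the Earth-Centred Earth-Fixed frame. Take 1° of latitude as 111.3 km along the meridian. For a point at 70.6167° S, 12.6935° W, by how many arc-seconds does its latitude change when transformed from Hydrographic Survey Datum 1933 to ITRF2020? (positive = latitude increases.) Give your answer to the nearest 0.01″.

Δφ = -8.37″

sin φ = -0.943319, cos φ = 0.331886, sin λ = -0.219736, cos λ = 0.975559.
North component: ΔN = −sin φ cos λ·ΔX − sin φ sin λ·ΔY + cos φ·ΔZ = −(-0.943319)(0.975559)(30) − (-0.943319)(-0.219736)(427) + (0.331886)(-596) = -258.71 m.
1° of latitude spans 111300 m, so Δφ = -258.71 / 111300 × 3600 = -8.368″.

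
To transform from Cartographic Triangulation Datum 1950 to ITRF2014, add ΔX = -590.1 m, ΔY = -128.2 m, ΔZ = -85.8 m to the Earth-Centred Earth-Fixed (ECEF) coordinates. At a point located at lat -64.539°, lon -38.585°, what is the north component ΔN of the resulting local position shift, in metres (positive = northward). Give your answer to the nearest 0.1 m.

The local north axis is (−sin φ cos λ, −sin φ sin λ, cos φ), giving ΔN = -416.472 + 72.190 − 36.885 = -381.17 m.

ΔN = -381.2 m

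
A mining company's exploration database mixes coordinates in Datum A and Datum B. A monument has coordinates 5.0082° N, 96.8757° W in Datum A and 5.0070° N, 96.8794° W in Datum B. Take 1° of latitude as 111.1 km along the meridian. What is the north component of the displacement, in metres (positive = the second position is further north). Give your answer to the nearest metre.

Δφ = 5.0070° − 5.0082° = -0.0012°; Δλ = -96.8794° − -96.8757° = -0.0037°.
ΔN = Δφ × 111100 = -133.3 m; ΔE = Δλ × 111100 × cos(5.0082°) = -0.0037 × 111100 × 0.996182 = -409.5 m.

ΔN = -133 m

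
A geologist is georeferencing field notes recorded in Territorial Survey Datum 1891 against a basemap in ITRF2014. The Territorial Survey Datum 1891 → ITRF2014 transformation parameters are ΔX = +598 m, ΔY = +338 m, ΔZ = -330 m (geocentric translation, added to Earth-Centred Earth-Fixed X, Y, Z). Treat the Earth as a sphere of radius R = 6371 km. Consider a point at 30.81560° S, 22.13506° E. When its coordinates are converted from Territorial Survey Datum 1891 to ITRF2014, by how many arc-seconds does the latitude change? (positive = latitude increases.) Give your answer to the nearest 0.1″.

Δφ = 2.1″

sin φ = -0.512277, cos φ = 0.858820, sin λ = 0.376791, cos λ = 0.926298.
North component: ΔN = −sin φ cos λ·ΔX − sin φ sin λ·ΔY + cos φ·ΔZ = −(-0.512277)(0.926298)(598) − (-0.512277)(0.376791)(338) + (0.858820)(-330) = 65.59 m.
1° of latitude spans πR/180 = 111195 m, so Δφ = 65.59 / 111195 × 3600 = 2.124″.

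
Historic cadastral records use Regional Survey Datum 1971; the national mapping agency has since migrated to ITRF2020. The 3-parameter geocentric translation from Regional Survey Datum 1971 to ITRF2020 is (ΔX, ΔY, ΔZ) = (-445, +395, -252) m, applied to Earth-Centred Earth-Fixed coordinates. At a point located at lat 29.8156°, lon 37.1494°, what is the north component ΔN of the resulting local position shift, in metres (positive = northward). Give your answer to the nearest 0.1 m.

ΔN = -160.9 m

At φ = 29.8156°, λ = 37.1494°: sin φ = 0.497210, cos φ = 0.867630, sin λ = 0.603895, cos λ = 0.797064.
ΔN = −sin φ cos λ·ΔX − sin φ sin λ·ΔY + cos φ·ΔZ = −(0.497210)(0.797064)(-445) − (0.497210)(0.603895)(395) + (0.867630)(-252) = -160.89 m.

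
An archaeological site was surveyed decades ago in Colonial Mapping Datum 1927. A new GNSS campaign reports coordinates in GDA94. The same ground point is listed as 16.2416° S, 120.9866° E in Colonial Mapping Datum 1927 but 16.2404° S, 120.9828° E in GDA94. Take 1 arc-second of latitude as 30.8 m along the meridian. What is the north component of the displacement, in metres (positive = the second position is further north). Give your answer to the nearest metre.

Δφ = -16.2404° − -16.2416° = +0.0012°; Δλ = 120.9828° − 120.9866° = -0.0038°.
1° of latitude = 3600 × 30.80 = 110880 m.
ΔN = Δφ × 110880 = 133.1 m; ΔE = Δλ × 110880 × cos(-16.2416°) = -0.0038 × 110880 × 0.960091 = -404.5 m.

ΔN = 133 m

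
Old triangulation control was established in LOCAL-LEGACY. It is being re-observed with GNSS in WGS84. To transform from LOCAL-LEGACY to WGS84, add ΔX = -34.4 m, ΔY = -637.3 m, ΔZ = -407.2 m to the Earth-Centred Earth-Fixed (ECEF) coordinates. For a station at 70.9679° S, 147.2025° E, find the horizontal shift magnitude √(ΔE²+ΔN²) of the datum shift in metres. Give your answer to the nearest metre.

At φ = -70.9679°, λ = 147.2025°: sin φ = -0.945336, cos φ = 0.326098, sin λ = 0.541672, cos λ = -0.840590.
ΔE = −sin λ·ΔX + cos λ·ΔY = −(0.541672)·(-34.4) + (-0.840590)·(-637.3) = 554.34 m.
ΔN = −sin φ cos λ·ΔX − sin φ sin λ·ΔY + cos φ·ΔZ = −(-0.945336)(-0.840590)(-34.4) − (-0.945336)(0.541672)(-637.3) + (0.326098)(-407.2) = -431.79 m.
Horizontal magnitude = √(ΔE² + ΔN²) = √(554.34² + (-431.79)²) = 702.66 m.

703 m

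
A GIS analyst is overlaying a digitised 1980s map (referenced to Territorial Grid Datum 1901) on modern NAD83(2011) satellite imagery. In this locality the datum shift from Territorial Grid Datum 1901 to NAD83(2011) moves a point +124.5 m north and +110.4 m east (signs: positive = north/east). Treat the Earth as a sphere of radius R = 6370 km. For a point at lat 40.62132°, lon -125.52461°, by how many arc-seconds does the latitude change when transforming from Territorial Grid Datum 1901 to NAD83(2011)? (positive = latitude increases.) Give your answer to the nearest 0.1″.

Δφ = 4.0″

On a sphere of radius R, 1 rad of latitude = R, so Δφ = ΔN / R = 124.5 / 6370000 = 1.9545e-05 rad = 4.031″.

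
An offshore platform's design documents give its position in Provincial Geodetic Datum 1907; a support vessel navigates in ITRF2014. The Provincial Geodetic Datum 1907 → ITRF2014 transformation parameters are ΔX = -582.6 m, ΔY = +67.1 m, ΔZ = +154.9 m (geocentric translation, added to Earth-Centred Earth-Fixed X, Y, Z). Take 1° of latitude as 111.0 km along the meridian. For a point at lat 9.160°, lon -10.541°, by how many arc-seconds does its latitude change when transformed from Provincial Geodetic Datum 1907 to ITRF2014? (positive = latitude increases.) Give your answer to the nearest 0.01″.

Δφ = 7.98″

sin φ = 0.159192, cos φ = 0.987248, sin λ = -0.182939, cos λ = 0.983124.
North component: ΔN = −sin φ cos λ·ΔX − sin φ sin λ·ΔY + cos φ·ΔZ = −(0.159192)(0.983124)(-582.6) − (0.159192)(-0.182939)(67.1) + (0.987248)(154.9) = 246.06 m.
1° of latitude spans 111000 m, so Δφ = 246.06 / 111000 × 3600 = 7.980″.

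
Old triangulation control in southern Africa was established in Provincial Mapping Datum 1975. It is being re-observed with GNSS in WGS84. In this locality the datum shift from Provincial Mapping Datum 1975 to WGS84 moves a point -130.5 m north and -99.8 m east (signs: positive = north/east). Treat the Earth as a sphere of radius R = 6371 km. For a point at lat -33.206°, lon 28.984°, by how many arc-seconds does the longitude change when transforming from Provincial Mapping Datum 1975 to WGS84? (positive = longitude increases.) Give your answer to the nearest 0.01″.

At latitude -33.206°, cos φ = 0.836707.
One radian of longitude at latitude φ spans R cos φ, so Δλ = ΔE / (R cos φ) = -99.8 / (6371000 × 0.836707) = -1.8722e-05 rad = -3.862″.

Δλ = -3.86″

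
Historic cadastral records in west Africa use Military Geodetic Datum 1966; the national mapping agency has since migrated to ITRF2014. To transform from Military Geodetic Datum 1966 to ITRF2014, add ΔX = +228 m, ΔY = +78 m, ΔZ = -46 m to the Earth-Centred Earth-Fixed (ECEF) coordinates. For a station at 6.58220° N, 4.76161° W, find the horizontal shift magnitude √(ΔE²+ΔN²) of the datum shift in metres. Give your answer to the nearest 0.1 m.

119.9 m

The local east axis at (φ, λ) is (−sin λ, cos λ, 0), so ΔE = −sin(-4.76161°)·228 + cos(-4.76161°)·78 = 96.66 m.
The local north axis is (−sin φ cos λ, −sin φ sin λ, cos φ), giving ΔN = -26.045 + 0.742 − 45.697 = -71.00 m.
Horizontal magnitude = √(ΔE² + ΔN²) = √(96.66² + (-71.00)²) = 119.93 m.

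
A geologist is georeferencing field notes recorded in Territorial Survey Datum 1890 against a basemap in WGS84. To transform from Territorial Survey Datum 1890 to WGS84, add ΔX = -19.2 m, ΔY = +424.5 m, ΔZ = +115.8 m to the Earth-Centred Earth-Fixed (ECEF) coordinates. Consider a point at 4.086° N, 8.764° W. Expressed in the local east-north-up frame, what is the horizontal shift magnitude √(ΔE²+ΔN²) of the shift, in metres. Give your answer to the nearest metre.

434 m

The local east axis at (φ, λ) is (−sin λ, cos λ, 0), so ΔE = −sin(-8.764°)·(-19.2) + cos(-8.764°)·424.5 = 416.62 m.
The local north axis is (−sin φ cos λ, −sin φ sin λ, cos φ), giving ΔN = 1.352 + 4.609 + 115.506 = 121.47 m.
Horizontal magnitude = √(ΔE² + ΔN²) = √(416.62² + 121.47²) = 433.96 m.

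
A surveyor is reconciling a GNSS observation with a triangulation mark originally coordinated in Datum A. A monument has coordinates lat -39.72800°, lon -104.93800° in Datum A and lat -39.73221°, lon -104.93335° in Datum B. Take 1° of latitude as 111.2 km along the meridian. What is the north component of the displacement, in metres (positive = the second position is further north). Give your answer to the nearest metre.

Δφ = -39.73221° − -39.72800° = -0.00421°; Δλ = -104.93335° − -104.93800° = +0.00465°.
ΔN = Δφ × 111200 = -468.2 m; ΔE = Δλ × 111200 × cos(-39.72800°) = +0.00465 × 111200 × 0.769087 = 397.7 m.

ΔN = -468 m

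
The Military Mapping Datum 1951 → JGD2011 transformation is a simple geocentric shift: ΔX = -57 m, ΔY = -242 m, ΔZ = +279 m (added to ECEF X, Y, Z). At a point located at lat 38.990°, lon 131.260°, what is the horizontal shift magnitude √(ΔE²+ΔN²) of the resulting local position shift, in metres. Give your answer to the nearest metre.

368 m

The local east axis at (φ, λ) is (−sin λ, cos λ, 0), so ΔE = −sin(131.260°)·(-57) + cos(131.260°)·(-242) = 202.44 m.
The local north axis is (−sin φ cos λ, −sin φ sin λ, cos φ), giving ΔN = -23.651 + 114.460 + 216.854 = 307.66 m.
Horizontal magnitude = √(ΔE² + ΔN²) = √(202.44² + 307.66²) = 368.29 m.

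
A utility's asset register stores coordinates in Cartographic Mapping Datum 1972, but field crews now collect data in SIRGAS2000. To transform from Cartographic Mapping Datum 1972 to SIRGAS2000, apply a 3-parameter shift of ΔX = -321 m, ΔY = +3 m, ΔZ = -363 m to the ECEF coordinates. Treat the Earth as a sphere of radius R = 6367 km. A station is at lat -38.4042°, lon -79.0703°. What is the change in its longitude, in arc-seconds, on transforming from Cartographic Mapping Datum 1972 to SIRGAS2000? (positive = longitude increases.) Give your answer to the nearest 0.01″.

sin φ = -0.621205, cos φ = 0.783648, sin λ = -0.981861, cos λ = 0.189604.
East component: ΔE = −sin λ·ΔX + cos λ·ΔY = −(-0.981861)(-321) + (0.189604)(3) = -314.61 m.
1° of latitude spans πR/180 = 111125 m; at latitude φ, 1° of longitude spans that × cos φ = 87083.0 m, so Δλ = -314.61 / 87083.0 × 3600 = -13.006″.

Δλ = -13.01″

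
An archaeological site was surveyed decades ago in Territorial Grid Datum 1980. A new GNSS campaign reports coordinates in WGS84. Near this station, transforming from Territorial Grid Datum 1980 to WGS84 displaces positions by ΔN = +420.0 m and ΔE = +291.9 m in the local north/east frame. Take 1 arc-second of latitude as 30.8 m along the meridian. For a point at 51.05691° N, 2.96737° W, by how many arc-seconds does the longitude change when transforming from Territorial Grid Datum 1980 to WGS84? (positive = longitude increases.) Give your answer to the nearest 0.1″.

At latitude 51.05691°, cos φ = 0.628548.
1″ of longitude at this latitude = 30.80 × cos φ = 19.3593 m, so Δλ = 291.9 / 19.3593 = 15.078″.

Δλ = 15.1″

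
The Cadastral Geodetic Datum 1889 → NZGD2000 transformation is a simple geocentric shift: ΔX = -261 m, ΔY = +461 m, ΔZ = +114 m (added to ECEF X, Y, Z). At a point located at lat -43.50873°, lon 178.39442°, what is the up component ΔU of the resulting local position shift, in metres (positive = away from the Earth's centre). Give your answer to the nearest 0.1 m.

At φ = -43.50873°, λ = 178.39442°: sin φ = -0.688465, cos φ = 0.725269, sin λ = 0.028019, cos λ = -0.999607.
ΔU = cos φ cos λ·ΔX + cos φ sin λ·ΔY + sin φ·ΔZ = (0.725269)(-0.999607)(-261) + (0.725269)(0.028019)(461) + (-0.688465)(114) = 120.10 m.

ΔU = 120.1 m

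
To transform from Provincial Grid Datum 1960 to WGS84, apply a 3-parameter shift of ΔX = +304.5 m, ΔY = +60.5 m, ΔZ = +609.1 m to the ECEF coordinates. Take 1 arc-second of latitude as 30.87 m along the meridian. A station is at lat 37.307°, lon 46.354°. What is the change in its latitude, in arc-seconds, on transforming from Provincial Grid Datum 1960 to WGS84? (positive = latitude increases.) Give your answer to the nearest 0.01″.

Δφ = 10.71″

sin φ = 0.606086, cos φ = 0.795399, sin λ = 0.723618, cos λ = 0.690201.
North component: ΔN = −sin φ cos λ·ΔX − sin φ sin λ·ΔY + cos φ·ΔZ = −(0.606086)(0.690201)(304.5) − (0.606086)(0.723618)(60.5) + (0.795399)(609.1) = 330.57 m.
1° of latitude spans 3600 × 30.87 = 111132 m, so Δφ = 330.57 / 111132 × 3600 = 10.708″.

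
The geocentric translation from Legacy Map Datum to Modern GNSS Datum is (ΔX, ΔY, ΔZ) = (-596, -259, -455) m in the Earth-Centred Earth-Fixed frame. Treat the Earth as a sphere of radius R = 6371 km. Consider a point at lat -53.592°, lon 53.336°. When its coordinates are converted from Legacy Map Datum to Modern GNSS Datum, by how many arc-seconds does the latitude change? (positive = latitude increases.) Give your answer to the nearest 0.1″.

Δφ = -23.4″

sin φ = -0.804811, cos φ = 0.593531, sin λ = 0.802151, cos λ = 0.597121.
North component: ΔN = −sin φ cos λ·ΔX − sin φ sin λ·ΔY + cos φ·ΔZ = −(-0.804811)(0.597121)(-596) − (-0.804811)(0.802151)(-259) + (0.593531)(-455) = -723.68 m.
1° of latitude spans πR/180 = 111195 m, so Δφ = -723.68 / 111195 × 3600 = -23.430″.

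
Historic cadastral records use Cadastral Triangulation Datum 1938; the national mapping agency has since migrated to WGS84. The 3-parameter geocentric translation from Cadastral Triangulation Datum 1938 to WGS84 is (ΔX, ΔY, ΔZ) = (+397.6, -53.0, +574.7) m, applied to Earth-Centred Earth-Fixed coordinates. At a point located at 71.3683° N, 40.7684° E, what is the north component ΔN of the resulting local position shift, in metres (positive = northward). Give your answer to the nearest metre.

At φ = 71.3683°, λ = 40.7684°: sin φ = 0.947592, cos φ = 0.319484, sin λ = 0.653003, cos λ = 0.757355.
ΔN = −sin φ cos λ·ΔX − sin φ sin λ·ΔY + cos φ·ΔZ = −(0.947592)(0.757355)(397.6) − (0.947592)(0.653003)(-53.0) + (0.319484)(574.7) = -68.94 m.

ΔN = -69 m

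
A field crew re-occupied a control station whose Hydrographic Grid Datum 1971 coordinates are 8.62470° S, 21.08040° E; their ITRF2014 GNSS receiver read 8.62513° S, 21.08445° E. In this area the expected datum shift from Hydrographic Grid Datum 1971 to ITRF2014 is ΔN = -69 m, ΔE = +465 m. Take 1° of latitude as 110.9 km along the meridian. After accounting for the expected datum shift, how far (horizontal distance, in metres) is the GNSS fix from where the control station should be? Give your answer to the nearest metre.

30 m

Observed coordinate differences: Δφ = -0.00043°, Δλ = +0.00405°.
Converting to metres (1° lat = 110900 m, cos φ = 0.988692): observed ΔN = -47.7 m, observed ΔE = 444.1 m.
Subtracting the expected shift leaves a residual of -47.7 − (-69) = 21.3 m north and 444.1 − (465) = -20.9 m east.
Residual distance = √(21.3² + (-20.9)²) = 29.9 m.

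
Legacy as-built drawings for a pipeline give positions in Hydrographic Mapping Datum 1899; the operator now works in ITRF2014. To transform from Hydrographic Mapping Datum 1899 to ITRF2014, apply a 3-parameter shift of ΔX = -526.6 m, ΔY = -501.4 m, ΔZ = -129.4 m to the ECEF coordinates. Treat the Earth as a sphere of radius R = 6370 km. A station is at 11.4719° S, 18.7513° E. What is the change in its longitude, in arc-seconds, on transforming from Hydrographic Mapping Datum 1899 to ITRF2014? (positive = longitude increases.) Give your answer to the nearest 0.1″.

Δλ = -10.1″

sin φ = -0.198887, cos φ = 0.980022, sin λ = 0.321461, cos λ = 0.946923.
East component: ΔE = −sin λ·ΔX + cos λ·ΔY = −(0.321461)(-526.6) + (0.946923)(-501.4) = -305.51 m.
1° of latitude spans πR/180 = 111177 m; at latitude φ, 1° of longitude spans that × cos φ = 108956.4 m, so Δλ = -305.51 / 108956.4 × 3600 = -10.094″.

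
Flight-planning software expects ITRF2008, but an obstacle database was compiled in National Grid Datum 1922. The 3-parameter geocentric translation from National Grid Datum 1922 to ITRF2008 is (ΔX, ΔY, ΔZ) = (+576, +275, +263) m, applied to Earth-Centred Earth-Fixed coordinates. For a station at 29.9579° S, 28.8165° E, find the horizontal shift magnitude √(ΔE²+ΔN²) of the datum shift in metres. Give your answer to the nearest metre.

547 m

The local east axis at (φ, λ) is (−sin λ, cos λ, 0), so ΔE = −sin(28.8165°)·576 + cos(28.8165°)·275 = -36.69 m.
The local north axis is (−sin φ cos λ, −sin φ sin λ, cos φ), giving ΔN = 252.015 + 66.191 + 227.861 = 546.07 m.
Horizontal magnitude = √(ΔE² + ΔN²) = √((-36.69)² + 546.07²) = 547.30 m.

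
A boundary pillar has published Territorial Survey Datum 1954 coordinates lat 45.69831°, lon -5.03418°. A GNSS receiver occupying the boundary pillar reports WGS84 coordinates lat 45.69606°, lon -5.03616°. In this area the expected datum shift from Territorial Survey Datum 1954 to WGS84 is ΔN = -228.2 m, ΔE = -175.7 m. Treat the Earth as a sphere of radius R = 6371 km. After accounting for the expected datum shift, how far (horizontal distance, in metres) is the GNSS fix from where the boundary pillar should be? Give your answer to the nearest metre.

31 m

Observed coordinate differences: Δφ = -0.00225°, Δλ = -0.00198°.
Converting to metres (1° lat = 111195 m, cos φ = 0.698436): observed ΔN = -250.2 m, observed ΔE = -153.8 m.
Subtracting the expected shift leaves a residual of -250.2 − (-228.2) = -22.0 m north and -153.8 − (-175.7) = 21.9 m east.
Residual distance = √((-22.0)² + 21.9²) = 31.1 m.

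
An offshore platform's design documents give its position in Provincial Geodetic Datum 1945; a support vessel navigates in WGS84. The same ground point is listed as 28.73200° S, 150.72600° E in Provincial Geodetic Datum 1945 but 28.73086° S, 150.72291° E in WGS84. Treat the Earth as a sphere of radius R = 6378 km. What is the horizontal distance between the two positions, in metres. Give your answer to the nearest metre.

327 m

Δφ = -28.73086° − -28.73200° = +0.00114°; Δλ = 150.72291° − 150.72600° = -0.00309°.
1° along a meridian = πR/180 = 111317 m.
ΔN = Δφ × 111317 = 126.9 m; ΔE = Δλ × 111317 × cos(-28.73200°) = -0.00309 × 111317 × 0.876878 = -301.6 m.
Distance = √(ΔE² + ΔN²) = √((-301.6)² + 126.9²) = 327.2 m.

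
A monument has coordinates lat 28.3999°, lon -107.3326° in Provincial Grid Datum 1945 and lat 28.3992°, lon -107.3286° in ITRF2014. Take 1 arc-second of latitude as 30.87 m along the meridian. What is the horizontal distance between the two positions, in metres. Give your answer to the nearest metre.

399 m

Δφ = 28.3992° − 28.3999° = -0.0007°; Δλ = -107.3286° − -107.3326° = +0.0040°.
1° of latitude = 3600 × 30.87 = 111132 m.
ΔN = Δφ × 111132 = -77.8 m; ΔE = Δλ × 111132 × cos(28.3999°) = +0.0040 × 111132 × 0.879649 = 391.0 m.
Distance = √(ΔE² + ΔN²) = √(391.0² + (-77.8)²) = 398.7 m.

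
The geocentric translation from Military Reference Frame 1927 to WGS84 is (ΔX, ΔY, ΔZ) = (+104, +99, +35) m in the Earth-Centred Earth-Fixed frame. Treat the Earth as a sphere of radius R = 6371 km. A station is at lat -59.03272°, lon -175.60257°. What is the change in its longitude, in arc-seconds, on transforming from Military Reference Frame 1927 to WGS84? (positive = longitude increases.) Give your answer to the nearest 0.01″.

Δλ = -5.71″

sin φ = -0.857461, cos φ = 0.514548, sin λ = -0.076674, cos λ = -0.997056.
East component: ΔE = −sin λ·ΔX + cos λ·ΔY = −(-0.076674)(104) + (-0.997056)(99) = -90.73 m.
1° of latitude spans πR/180 = 111195 m; at latitude φ, 1° of longitude spans that × cos φ = 57215.2 m, so Δλ = -90.73 / 57215.2 × 3600 = -5.709″.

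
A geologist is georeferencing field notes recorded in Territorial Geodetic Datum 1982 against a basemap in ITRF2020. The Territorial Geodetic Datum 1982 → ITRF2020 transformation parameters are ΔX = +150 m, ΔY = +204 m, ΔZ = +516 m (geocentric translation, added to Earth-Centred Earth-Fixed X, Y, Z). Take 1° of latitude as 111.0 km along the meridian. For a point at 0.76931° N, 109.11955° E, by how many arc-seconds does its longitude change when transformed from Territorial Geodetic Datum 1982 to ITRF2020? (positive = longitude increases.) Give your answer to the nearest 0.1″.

sin φ = 0.013427, cos φ = 0.999910, sin λ = 0.944837, cos λ = -0.327540.
East component: ΔE = −sin λ·ΔX + cos λ·ΔY = −(0.944837)(150) + (-0.327540)(204) = -208.54 m.
1° of latitude spans 111000 m; at latitude φ, 1° of longitude spans that × cos φ = 110990.0 m, so Δλ = -208.54 / 110990.0 × 3600 = -6.764″.

Δλ = -6.8″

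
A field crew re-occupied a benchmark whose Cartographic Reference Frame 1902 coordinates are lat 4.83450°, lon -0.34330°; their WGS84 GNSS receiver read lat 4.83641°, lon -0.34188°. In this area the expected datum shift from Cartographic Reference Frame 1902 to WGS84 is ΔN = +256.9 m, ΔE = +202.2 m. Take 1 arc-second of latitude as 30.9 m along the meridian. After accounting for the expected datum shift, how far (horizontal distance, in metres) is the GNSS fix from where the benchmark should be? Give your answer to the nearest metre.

Observed coordinate differences: Δφ = +0.00191°, Δλ = +0.00142°.
Converting to metres (1° lat = 111240 m, cos φ = 0.996442): observed ΔN = 212.5 m, observed ΔE = 157.4 m.
Subtracting the expected shift leaves a residual of 212.5 − (256.9) = -44.4 m north and 157.4 − (202.2) = -44.8 m east.
Residual distance = √((-44.4)² + (-44.8)²) = 63.1 m.

63 m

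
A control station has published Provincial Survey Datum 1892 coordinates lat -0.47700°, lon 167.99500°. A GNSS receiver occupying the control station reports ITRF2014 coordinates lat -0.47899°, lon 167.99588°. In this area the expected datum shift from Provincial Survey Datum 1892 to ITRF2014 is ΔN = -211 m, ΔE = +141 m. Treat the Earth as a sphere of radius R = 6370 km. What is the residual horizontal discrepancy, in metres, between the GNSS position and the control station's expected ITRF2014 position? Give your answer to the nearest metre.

44 m

Observed coordinate differences: Δφ = -0.00199°, Δλ = +0.00088°.
Converting to metres (1° lat = 111177 m, cos φ = 0.999965): observed ΔN = -221.2 m, observed ΔE = 97.8 m.
Subtracting the expected shift leaves a residual of -221.2 − (-211) = -10.2 m north and 97.8 − (141) = -43.2 m east.
Residual distance = √((-10.2)² + (-43.2)²) = 44.4 m.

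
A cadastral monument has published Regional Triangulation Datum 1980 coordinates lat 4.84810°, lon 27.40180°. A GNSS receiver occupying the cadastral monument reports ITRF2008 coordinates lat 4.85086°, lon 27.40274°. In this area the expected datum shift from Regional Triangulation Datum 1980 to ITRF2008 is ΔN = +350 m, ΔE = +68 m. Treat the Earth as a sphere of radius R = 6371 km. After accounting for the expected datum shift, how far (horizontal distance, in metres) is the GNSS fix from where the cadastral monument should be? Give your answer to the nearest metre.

Observed coordinate differences: Δφ = +0.00276°, Δλ = +0.00094°.
Converting to metres (1° lat = 111195 m, cos φ = 0.996422): observed ΔN = 306.9 m, observed ΔE = 104.1 m.
Subtracting the expected shift leaves a residual of 306.9 − (350) = -43.1 m north and 104.1 − (68) = 36.1 m east.
Residual distance = √((-43.1)² + 36.1²) = 56.3 m.

56 m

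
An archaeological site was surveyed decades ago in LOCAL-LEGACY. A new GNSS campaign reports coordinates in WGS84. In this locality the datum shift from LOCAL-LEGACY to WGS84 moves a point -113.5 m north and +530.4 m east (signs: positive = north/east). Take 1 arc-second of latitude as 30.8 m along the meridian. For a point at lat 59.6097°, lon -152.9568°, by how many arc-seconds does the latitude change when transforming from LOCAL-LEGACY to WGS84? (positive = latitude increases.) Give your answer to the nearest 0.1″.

1″ of latitude = 30.80 m, so Δφ = -113.5 / 30.80 = -3.685″.

Δφ = -3.7″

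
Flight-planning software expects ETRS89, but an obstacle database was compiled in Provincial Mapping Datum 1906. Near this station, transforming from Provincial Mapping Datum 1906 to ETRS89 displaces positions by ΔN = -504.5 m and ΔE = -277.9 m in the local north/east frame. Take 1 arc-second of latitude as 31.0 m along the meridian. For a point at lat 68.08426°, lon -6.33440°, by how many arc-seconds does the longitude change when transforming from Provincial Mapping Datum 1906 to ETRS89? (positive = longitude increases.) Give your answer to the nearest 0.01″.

At latitude 68.08426°, cos φ = 0.373243.
1″ of longitude at this latitude = 31.00 × cos φ = 11.5705 m, so Δλ = -277.9 / 11.5705 = -24.018″.

Δλ = -24.02″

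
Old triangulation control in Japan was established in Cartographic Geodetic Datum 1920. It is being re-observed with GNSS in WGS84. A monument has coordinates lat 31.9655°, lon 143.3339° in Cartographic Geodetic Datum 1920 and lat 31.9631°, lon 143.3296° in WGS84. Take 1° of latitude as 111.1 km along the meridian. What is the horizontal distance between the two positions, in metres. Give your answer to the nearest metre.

485 m

Δφ = 31.9631° − 31.9655° = -0.0024°; Δλ = 143.3296° − 143.3339° = -0.0043°.
ΔN = Δφ × 111100 = -266.6 m; ΔE = Δλ × 111100 × cos(31.9655°) = -0.0043 × 111100 × 0.848367 = -405.3 m.
Distance = √(ΔE² + ΔN²) = √((-405.3)² + (-266.6)²) = 485.1 m.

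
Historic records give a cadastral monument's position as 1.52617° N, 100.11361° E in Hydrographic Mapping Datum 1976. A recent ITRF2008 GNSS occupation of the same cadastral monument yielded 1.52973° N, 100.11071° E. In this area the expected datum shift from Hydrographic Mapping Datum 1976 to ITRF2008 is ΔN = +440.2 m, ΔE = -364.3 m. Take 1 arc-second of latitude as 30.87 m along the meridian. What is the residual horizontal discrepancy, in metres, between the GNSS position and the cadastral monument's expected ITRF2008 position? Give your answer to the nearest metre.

Observed coordinate differences: Δφ = +0.00356°, Δλ = -0.00290°.
Converting to metres (1° lat = 111132 m, cos φ = 0.999645): observed ΔN = 395.6 m, observed ΔE = -322.2 m.
Subtracting the expected shift leaves a residual of 395.6 − (440.2) = -44.6 m north and -322.2 − (-364.3) = 42.1 m east.
Residual distance = √((-44.6)² + 42.1²) = 61.3 m.

61 m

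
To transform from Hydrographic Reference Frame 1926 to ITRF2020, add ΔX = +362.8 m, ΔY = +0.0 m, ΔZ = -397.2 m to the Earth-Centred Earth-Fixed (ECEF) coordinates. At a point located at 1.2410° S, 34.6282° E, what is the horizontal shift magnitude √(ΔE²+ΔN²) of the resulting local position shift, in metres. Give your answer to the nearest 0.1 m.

At φ = -1.2410°, λ = 34.6282°: sin φ = -0.021658, cos φ = 0.999765, sin λ = 0.568249, cos λ = 0.822857.
ΔE = −sin λ·ΔX + cos λ·ΔY = −(0.568249)·(362.8) + (0.822857)·(0.0) = -206.16 m.
ΔN = −sin φ cos λ·ΔX − sin φ sin λ·ΔY + cos φ·ΔZ = −(-0.021658)(0.822857)(362.8) − (-0.021658)(0.568249)(0.0) + (0.999765)(-397.2) = -390.64 m.
Horizontal magnitude = √(ΔE² + ΔN²) = √((-206.16)² + (-390.64)²) = 441.70 m.

441.7 m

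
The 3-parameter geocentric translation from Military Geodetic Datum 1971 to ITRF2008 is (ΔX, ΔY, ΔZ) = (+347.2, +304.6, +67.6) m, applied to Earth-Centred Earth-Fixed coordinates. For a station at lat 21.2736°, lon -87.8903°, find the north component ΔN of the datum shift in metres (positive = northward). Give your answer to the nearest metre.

ΔN = 169 m

At φ = 21.2736°, λ = -87.8903°: sin φ = 0.362822, cos φ = 0.931859, sin λ = -0.999322, cos λ = 0.036813.
ΔN = −sin φ cos λ·ΔX − sin φ sin λ·ΔY + cos φ·ΔZ = −(0.362822)(0.036813)(347.2) − (0.362822)(-0.999322)(304.6) + (0.931859)(67.6) = 168.80 m.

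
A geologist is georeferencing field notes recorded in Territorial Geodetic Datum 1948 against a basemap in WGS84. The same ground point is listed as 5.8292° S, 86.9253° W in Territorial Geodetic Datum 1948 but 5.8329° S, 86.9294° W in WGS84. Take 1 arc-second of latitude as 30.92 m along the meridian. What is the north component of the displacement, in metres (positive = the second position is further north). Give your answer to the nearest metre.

ΔN = -412 m

Δφ = -5.8329° − -5.8292° = -0.0037°; Δλ = -86.9294° − -86.9253° = -0.0041°.
1° of latitude = 3600 × 30.92 = 111312 m.
ΔN = Δφ × 111312 = -411.9 m; ΔE = Δλ × 111312 × cos(-5.8292°) = -0.0041 × 111312 × 0.994829 = -454.0 m.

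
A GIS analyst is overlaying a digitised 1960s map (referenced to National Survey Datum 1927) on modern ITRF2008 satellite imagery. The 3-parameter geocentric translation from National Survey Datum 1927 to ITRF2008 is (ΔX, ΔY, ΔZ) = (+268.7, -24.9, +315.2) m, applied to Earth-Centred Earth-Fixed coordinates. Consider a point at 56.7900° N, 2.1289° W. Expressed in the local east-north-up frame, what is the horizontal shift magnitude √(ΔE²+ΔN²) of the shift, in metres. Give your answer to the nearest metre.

The local east axis at (φ, λ) is (−sin λ, cos λ, 0), so ΔE = −sin(-2.1289°)·268.7 + cos(-2.1289°)·(-24.9) = -14.90 m.
The local north axis is (−sin φ cos λ, −sin φ sin λ, cos φ), giving ΔN = -224.658 − 0.774 + 172.638 = -52.79 m.
Horizontal magnitude = √(ΔE² + ΔN²) = √((-14.90)² + (-52.79)²) = 54.86 m.

55 m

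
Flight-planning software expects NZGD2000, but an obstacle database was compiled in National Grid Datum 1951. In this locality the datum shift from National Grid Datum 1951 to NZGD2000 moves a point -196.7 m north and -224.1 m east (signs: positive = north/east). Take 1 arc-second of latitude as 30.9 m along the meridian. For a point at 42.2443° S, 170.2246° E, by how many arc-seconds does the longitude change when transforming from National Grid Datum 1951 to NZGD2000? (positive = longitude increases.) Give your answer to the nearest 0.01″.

At latitude -42.2443°, cos φ = 0.740285.
1″ of longitude at this latitude = 30.90 × cos φ = 22.8748 m, so Δλ = -224.1 / 22.8748 = -9.797″.

Δλ = -9.80″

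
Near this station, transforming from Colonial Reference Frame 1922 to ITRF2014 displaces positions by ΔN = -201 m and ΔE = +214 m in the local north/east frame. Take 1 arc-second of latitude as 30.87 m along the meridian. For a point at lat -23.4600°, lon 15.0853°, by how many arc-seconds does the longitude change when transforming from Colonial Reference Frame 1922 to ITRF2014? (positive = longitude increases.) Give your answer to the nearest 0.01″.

Δλ = 7.56″

At latitude -23.4600°, cos φ = 0.917338.
1″ of longitude at this latitude = 30.87 × cos φ = 28.3182 m, so Δλ = 214.0 / 28.3182 = 7.557″.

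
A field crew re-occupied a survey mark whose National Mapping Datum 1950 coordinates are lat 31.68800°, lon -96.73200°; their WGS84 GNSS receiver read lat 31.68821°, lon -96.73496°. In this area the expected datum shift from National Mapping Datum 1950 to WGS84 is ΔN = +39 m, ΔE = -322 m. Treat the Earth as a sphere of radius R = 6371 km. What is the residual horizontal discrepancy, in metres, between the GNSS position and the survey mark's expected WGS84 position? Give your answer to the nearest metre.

Observed coordinate differences: Δφ = +0.00021°, Δλ = -0.00296°.
Converting to metres (1° lat = 111195 m, cos φ = 0.850921): observed ΔN = 23.4 m, observed ΔE = -280.1 m.
Subtracting the expected shift leaves a residual of 23.4 − (39) = -15.6 m north and -280.1 − (-322) = 41.9 m east.
Residual distance = √((-15.6)² + 41.9²) = 44.8 m.

45 m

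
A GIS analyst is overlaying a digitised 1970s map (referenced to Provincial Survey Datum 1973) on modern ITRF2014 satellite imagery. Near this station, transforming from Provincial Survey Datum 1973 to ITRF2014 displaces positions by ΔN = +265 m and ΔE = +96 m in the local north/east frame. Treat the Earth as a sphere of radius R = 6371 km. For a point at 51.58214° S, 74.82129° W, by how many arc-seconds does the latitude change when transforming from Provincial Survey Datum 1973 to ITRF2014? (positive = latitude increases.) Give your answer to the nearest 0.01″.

Δφ = 8.58″

On a sphere of radius R, 1 rad of latitude = R, so Δφ = ΔN / R = 265.0 / 6371000 = 4.1595e-05 rad = 8.580″.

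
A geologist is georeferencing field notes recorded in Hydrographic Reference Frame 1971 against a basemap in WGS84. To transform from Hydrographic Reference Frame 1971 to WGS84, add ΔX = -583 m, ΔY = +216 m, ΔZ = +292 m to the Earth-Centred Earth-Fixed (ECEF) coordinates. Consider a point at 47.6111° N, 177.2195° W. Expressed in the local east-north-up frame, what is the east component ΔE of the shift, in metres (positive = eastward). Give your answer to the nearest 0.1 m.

ΔE = -244.0 m

At φ = 47.6111°, λ = -177.2195°: sin φ = 0.738586, cos φ = 0.674159, sin λ = -0.048510, cos λ = -0.998823.
ΔE = −sin λ·ΔX + cos λ·ΔY = −(-0.048510)·(-583) + (-0.998823)·(216) = -244.03 m.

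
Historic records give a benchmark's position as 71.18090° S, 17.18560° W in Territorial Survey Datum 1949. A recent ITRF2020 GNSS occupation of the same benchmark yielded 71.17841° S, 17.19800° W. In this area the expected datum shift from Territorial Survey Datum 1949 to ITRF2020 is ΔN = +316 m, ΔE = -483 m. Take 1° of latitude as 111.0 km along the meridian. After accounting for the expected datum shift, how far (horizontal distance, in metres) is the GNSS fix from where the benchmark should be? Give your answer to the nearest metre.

Observed coordinate differences: Δφ = +0.00249°, Δλ = -0.01240°.
Converting to metres (1° lat = 111000 m, cos φ = 0.322581): observed ΔN = 276.4 m, observed ΔE = -444.0 m.
Subtracting the expected shift leaves a residual of 276.4 − (316) = -39.6 m north and -444.0 − (-483) = 39.0 m east.
Residual distance = √((-39.6)² + 39.0²) = 55.6 m.

56 m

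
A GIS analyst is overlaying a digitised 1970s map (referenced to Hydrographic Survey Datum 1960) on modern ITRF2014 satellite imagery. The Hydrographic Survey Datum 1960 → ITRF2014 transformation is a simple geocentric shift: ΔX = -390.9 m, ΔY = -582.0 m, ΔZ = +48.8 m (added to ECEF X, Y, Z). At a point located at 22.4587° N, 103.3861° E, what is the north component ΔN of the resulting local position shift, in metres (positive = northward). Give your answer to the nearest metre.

ΔN = 227 m

The local north axis is (−sin φ cos λ, −sin φ sin λ, cos φ), giving ΔN = -34.572 + 216.294 + 45.099 = 226.82 m.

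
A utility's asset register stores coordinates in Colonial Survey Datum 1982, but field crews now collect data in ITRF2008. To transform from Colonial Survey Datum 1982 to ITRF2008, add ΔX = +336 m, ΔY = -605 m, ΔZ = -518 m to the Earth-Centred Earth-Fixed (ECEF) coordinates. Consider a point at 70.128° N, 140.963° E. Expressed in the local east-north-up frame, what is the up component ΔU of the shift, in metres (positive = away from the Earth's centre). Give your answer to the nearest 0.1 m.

The local up (radial) axis is (cos φ cos λ, cos φ sin λ, sin φ), giving ΔU = -88.714 − 129.524 − 487.155 = -705.39 m.

ΔU = -705.4 m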